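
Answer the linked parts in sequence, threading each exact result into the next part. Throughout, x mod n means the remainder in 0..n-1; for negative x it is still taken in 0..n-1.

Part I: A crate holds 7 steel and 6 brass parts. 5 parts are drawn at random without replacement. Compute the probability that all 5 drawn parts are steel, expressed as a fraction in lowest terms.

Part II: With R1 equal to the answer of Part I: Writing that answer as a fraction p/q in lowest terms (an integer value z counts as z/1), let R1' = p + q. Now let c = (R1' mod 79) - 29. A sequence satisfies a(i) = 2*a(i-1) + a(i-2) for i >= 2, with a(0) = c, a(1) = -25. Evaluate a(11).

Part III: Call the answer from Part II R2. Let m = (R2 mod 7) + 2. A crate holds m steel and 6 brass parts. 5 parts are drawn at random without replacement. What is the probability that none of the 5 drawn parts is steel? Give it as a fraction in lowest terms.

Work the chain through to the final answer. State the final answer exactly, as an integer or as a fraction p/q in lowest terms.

Part I: total draws C(13,5) = 1287; favorable C(7,5) = 21; P = 7/429; answer 7/429
Part II: R1 = 7/429; threaded value p + q = 436; c = 12; a(2) = 2*(-25) + 1*(12) = -38; iterating: a(2)=-38, a(3)=-101, a(4)=-240, a(5)=-581, a(6)=-1402, a(7)=-3385, a(8)=-8172, a(9)=-19729, a(10)=-47630, a(11)=-114989; answer -114989
Part III: R2 = -114989; m = 2; total draws C(8,5) = 56; favorable C(6,5) = 6; P = 3/28; answer 3/28

3/28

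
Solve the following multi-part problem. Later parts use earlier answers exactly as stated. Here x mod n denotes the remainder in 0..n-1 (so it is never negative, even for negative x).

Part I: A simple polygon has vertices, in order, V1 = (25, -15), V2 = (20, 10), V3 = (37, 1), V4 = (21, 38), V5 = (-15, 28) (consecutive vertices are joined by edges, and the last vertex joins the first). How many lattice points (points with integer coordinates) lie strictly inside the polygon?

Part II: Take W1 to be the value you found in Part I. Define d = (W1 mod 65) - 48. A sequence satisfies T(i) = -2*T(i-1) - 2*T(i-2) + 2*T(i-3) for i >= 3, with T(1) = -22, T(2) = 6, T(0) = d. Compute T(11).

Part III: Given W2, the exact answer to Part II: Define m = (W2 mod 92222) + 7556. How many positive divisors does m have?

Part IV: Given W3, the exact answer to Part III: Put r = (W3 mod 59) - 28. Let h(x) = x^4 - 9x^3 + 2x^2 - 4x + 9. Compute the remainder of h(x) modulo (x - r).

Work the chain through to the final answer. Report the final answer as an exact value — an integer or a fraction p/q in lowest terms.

232889

Part I: cross terms: (25*10 - 20*-15)=550, (20*1 - 37*10)=-350, (37*38 - 21*1)=1385, (21*28 - -15*38)=1158, (-15*-15 - 25*28)=-475; twice the area = |2268| = 2268; area = 1134; boundary points = 5 + 1 + 1 + 2 + 1 = 10; strictly interior points = area - boundary/2 + 1 = 1130; answer 1130
Part II: W1 = 1130; d = -23; T(3) = -2*(6) - 2*(-22) + 2*(-23) = -14; iterating: T(3)=-14, T(4)=-28, T(5)=96, T(6)=-164, T(7)=80, T(8)=360, T(9)=-1208, T(10)=1856, T(11)=-576; answer -576
Part III: W2 = -576; m = 99202; 99202 = 2 * 193 * 257; number of divisors = (1+1) * (1+1) * (1+1) = 8; answer 8
Part IV: W3 = 8; r = -20; remainder = value at the root: 1*(-20)^4 - 9*(-20)^3 + 2*(-20)^2 - 4*(-20)^1 + 9 = (160000) + (72000) + (800) + (80) + (9) = 232889; answer 232889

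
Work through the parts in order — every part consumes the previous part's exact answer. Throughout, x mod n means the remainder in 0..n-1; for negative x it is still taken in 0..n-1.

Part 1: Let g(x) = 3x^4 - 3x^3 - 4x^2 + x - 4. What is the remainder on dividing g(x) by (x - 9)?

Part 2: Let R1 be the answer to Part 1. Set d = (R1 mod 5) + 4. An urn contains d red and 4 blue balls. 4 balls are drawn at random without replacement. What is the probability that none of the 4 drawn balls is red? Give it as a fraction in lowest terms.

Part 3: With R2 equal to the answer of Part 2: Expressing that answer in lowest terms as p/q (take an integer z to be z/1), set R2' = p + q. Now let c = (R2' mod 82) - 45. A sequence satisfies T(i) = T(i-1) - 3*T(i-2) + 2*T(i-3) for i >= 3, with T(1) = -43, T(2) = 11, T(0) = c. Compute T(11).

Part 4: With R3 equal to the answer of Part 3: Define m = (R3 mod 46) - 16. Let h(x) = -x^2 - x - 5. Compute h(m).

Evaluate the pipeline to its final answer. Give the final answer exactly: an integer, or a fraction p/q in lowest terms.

Part 1: remainder = value at the root: 3*(9)^4 - 3*(9)^3 - 4*(9)^2 + 1*(9)^1 - 4 = (19683) + (-2187) + (-324) + (9) + (-4) = 17177; answer 17177
Part 2: R1 = 17177; d = 6; total draws C(10,4) = 210; favorable C(4,4) = 1; P = 1/210; answer 1/210
Part 3: R2 = 1/210; threaded value p + q = 211; c = 2; T(3) = 1*(11) - 3*(-43) + 2*(2) = 144; iterating: T(3)=144, T(4)=25, T(5)=-385, T(6)=-172, T(7)=1033, T(8)=779, T(9)=-2664, T(10)=-2935, T(11)=6615; answer 6615
Part 4: R3 = 6615; m = 21; -1*(21)^2 - 1*(21)^1 - 5 = (-441) + (-21) + (-5) = -467; answer -467

-467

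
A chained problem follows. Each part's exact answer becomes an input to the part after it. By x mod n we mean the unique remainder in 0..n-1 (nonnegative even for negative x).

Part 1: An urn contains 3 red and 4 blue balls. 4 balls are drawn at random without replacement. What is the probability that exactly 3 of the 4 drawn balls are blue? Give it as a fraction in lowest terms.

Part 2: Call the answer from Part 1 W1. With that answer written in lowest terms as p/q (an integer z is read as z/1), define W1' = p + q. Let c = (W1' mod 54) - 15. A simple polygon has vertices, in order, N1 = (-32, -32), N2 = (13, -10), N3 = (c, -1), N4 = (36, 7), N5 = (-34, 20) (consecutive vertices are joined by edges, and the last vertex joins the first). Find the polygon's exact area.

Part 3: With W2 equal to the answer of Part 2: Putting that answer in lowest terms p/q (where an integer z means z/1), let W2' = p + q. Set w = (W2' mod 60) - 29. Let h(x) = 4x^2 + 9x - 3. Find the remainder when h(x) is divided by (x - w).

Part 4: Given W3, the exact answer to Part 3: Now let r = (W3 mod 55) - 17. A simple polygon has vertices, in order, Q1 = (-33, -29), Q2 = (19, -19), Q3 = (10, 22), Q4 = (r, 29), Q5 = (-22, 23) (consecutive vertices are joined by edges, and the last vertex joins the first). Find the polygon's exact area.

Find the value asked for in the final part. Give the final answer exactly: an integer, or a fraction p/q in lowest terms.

4125/2

Part 1: total draws C(7,4) = 35; favorable C(4,3)*C(3,1) = 12; P = 12/35; answer 12/35
Part 2: W1 = 12/35; threaded value p + q = 47; c = 32; cross terms: (-32*-10 - 13*-32)=736, (13*-1 - 32*-10)=307, (32*7 - 36*-1)=260, (36*20 - -34*7)=958, (-34*-32 - -32*20)=1728; twice the area = |3989| = 3989; area = 3989/2; answer 3989/2
Part 3: W2 = 3989/2; threaded value p + q = 3991; w = 2; remainder = value at the root: 4*(2)^2 + 9*(2)^1 - 3 = (16) + (18) + (-3) = 31; answer 31
Part 4: W3 = 31; r = 14; cross terms: (-33*-19 - 19*-29)=1178, (19*22 - 10*-19)=608, (10*29 - 14*22)=-18, (14*23 - -22*29)=960, (-22*-29 - -33*23)=1397; twice the area = |4125| = 4125; area = 4125/2; answer 4125/2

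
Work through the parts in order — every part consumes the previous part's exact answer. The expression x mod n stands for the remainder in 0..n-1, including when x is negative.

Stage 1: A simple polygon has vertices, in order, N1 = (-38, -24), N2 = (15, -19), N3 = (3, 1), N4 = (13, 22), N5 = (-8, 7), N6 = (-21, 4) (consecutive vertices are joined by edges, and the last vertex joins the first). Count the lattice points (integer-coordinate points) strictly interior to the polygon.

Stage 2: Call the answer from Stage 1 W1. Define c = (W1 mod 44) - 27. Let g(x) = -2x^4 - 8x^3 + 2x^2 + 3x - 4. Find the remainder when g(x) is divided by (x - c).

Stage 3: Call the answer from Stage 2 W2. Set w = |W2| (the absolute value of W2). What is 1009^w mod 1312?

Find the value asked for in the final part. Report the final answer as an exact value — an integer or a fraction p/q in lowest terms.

Stage 1: cross terms: (-38*-19 - 15*-24)=1082, (15*1 - 3*-19)=72, (3*22 - 13*1)=53, (13*7 - -8*22)=267, (-8*4 - -21*7)=115, (-21*-24 - -38*4)=656; twice the area = |2245| = 2245; area = 2245/2; boundary points = 1 + 4 + 1 + 3 + 1 + 1 = 11; strictly interior points = area - boundary/2 + 1 = 1118; answer 1118
Stage 2: W1 = 1118; c = -9; remainder = value at the root: -2*(-9)^4 - 8*(-9)^3 + 2*(-9)^2 + 3*(-9)^1 - 4 = (-13122) + (5832) + (162) + (-27) + (-4) = -7159; answer -7159
Stage 3: W2 = -7159; w = 7159; squarings mod 1312: 1009^1=1009, 1009^2=1281, 1009^4=961, 1009^8=1185, 1009^16=385, 1009^32=1281, 1009^64=961, 1009^128=1185, 1009^256=385, 1009^512=1281, 1009^1024=961, 1009^2048=1185, 1009^4096=385; 1009^7159 = 1009^1 * 1009^2 * 1009^4 * 1009^16 * 1009^32 * 1009^64 * 1009^128 * 1009^256 * 1009^512 * 1009^2048 * 1009^4096 = 433 (mod 1312); answer 433

433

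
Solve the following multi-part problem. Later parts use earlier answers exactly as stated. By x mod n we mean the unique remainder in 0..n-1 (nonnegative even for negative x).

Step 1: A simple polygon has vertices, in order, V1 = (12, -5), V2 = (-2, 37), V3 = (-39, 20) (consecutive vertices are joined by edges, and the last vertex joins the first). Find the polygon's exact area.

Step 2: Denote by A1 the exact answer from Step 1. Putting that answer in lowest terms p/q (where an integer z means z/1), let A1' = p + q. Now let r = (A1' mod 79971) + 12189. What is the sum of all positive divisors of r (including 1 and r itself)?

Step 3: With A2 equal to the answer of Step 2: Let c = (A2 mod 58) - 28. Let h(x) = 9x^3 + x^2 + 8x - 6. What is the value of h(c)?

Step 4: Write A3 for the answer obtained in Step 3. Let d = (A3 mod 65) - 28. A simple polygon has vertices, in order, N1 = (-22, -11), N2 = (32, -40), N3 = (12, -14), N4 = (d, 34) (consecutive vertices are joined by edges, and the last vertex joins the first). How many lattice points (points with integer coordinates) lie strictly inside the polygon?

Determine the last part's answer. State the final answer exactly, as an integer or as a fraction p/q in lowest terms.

1191

Step 1: cross terms: (12*37 - -2*-5)=434, (-2*20 - -39*37)=1403, (-39*-5 - 12*20)=-45; twice the area = |1792| = 1792; area = 896; answer 896
Step 2: A1 = 896; threaded value p + q = 897; r = 13086; 13086 = 2 * 3^2 * 727; sigma = (1 + 2) * (1 + 3 + 9) * (1 + 727) = 3 * 13 * 728 = 28392; answer 28392
Step 3: A2 = 28392; c = 2; 9*(2)^3 + 1*(2)^2 + 8*(2)^1 - 6 = (72) + (4) + (16) + (-6) = 86; answer 86
Step 4: A3 = 86; d = -7; cross terms: (-22*-40 - 32*-11)=1232, (32*-14 - 12*-40)=32, (12*34 - -7*-14)=310, (-7*-11 - -22*34)=825; twice the area = |2399| = 2399; area = 2399/2; boundary points = 1 + 2 + 1 + 15 = 19; strictly interior points = area - boundary/2 + 1 = 1191; answer 1191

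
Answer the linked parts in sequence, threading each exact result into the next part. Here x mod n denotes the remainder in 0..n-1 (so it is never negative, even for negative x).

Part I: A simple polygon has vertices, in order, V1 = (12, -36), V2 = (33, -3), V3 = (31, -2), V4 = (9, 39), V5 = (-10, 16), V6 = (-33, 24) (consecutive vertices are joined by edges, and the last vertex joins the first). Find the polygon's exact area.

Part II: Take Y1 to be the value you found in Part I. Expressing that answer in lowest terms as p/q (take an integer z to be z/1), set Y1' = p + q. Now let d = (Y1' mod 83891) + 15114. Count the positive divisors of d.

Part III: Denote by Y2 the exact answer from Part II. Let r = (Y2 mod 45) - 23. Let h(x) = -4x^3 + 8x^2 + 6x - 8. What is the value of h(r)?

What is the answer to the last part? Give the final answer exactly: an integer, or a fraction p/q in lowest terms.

30202

Part I: cross terms: (12*-3 - 33*-36)=1152, (33*-2 - 31*-3)=27, (31*39 - 9*-2)=1227, (9*16 - -10*39)=534, (-10*24 - -33*16)=288, (-33*-36 - 12*24)=900; twice the area = |4128| = 4128; area = 2064; answer 2064
Part II: Y1 = 2064; threaded value p + q = 2065; d = 17179; 17179 = 41 * 419; number of divisors = (1+1) * (1+1) = 4; answer 4
Part III: Y2 = 4; r = -19; -4*(-19)^3 + 8*(-19)^2 + 6*(-19)^1 - 8 = (27436) + (2888) + (-114) + (-8) = 30202; answer 30202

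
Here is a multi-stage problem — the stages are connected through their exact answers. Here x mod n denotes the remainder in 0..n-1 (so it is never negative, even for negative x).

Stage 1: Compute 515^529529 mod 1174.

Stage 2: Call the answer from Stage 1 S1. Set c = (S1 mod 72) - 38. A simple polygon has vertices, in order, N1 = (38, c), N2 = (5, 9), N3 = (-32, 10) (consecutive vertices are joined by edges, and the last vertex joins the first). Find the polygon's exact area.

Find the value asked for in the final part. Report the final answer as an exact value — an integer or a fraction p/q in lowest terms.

Stage 1: squarings mod 1174: 515^1=515, 515^2=1075, 515^4=409, 515^8=573, 515^16=783, 515^32=261, 515^64=29, 515^128=841, 515^256=533, 515^512=1155, 515^1024=361, 515^2048=7, 515^4096=49, 515^8192=53, 515^16384=461, 515^32768=27, 515^65536=729, 515^131072=793, 515^262144=759, 515^524288=821; 515^529529 = 515^1 * 515^8 * 515^16 * 515^32 * 515^64 * 515^1024 * 515^4096 * 515^524288 = 411 (mod 1174); answer 411
Stage 2: S1 = 411; c = 13; cross terms: (38*9 - 5*13)=277, (5*10 - -32*9)=338, (-32*13 - 38*10)=-796; twice the area = |-181| = 181; area = 181/2; answer 181/2

181/2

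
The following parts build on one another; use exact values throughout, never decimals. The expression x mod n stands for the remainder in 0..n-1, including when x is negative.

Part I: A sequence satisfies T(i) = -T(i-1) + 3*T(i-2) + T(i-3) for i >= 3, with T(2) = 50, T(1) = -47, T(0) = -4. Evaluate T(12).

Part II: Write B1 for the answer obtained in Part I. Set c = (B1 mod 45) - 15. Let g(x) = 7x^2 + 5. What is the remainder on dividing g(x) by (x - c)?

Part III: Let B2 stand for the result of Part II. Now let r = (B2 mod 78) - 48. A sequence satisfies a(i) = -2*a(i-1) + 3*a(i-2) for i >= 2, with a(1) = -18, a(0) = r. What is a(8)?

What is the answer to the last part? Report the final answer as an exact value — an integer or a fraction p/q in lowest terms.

Part I: T(3) = -1*(50) + 3*(-47) + 1*(-4) = -195; iterating: T(3)=-195, T(4)=298, T(5)=-833, T(6)=1532, T(7)=-3733, T(8)=7496, T(9)=-17163, T(10)=35918, T(11)=-79911, T(12)=170502; answer 170502
Part II: B1 = 170502; c = 27; remainder = value at the root: 7*(27)^2 + 5 = (5103) + (5) = 5108; answer 5108
Part III: B2 = 5108; r = -10; a(2) = -2*(-18) + 3*(-10) = 6; iterating: a(2)=6, a(3)=-66, a(4)=150, a(5)=-498, a(6)=1446, a(7)=-4386, a(8)=13110; answer 13110

13110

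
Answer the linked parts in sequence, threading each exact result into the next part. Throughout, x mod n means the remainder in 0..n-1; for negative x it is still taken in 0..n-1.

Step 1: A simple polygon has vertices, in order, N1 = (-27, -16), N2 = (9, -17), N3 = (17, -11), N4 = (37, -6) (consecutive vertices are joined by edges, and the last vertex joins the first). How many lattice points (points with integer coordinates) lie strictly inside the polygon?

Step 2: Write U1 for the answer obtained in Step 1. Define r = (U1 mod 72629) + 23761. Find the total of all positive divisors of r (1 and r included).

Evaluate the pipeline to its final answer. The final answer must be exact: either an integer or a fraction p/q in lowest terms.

Step 1: cross terms: (-27*-17 - 9*-16)=603, (9*-11 - 17*-17)=190, (17*-6 - 37*-11)=305, (37*-16 - -27*-6)=-754; twice the area = |344| = 344; area = 172; boundary points = 1 + 2 + 5 + 2 = 10; strictly interior points = area - boundary/2 + 1 = 168; answer 168
Step 2: U1 = 168; r = 23929; 23929 is prime, so its only divisors are 1 and 23929; sigma = 1 + 23929 = 23930; answer 23930

23930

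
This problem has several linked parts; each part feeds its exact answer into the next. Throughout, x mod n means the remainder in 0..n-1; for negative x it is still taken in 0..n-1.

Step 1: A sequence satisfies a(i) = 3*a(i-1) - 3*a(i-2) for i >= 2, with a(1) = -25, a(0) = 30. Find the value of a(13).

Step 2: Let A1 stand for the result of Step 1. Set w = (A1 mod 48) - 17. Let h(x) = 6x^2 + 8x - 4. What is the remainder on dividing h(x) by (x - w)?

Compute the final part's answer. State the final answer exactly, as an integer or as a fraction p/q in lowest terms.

4

Step 1: a(2) = 3*(-25) - 3*(30) = -165; iterating: a(2)=-165, a(3)=-420, a(4)=-765, a(5)=-1035, a(6)=-810, a(7)=675, a(8)=4455, a(9)=11340, a(10)=20655, a(11)=27945, a(12)=21870, a(13)=-18225; answer -18225
Step 2: A1 = -18225; w = -2; remainder = value at the root: 6*(-2)^2 + 8*(-2)^1 - 4 = (24) + (-16) + (-4) = 4; answer 4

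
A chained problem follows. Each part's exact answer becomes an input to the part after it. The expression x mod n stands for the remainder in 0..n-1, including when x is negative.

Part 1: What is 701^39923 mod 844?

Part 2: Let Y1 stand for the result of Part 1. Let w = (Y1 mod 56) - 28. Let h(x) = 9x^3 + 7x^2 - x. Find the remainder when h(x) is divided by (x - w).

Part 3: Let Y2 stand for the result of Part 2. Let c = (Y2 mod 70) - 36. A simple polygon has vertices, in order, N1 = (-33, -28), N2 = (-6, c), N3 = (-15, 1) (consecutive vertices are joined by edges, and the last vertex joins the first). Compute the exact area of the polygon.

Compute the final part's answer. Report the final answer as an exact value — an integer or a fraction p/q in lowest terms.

333/2

Part 1: squarings mod 844: 701^1=701, 701^2=193, 701^4=113, 701^8=109, 701^16=65, 701^32=5, 701^64=25, 701^128=625, 701^256=697, 701^512=509, 701^1024=817, 701^2048=729, 701^4096=565, 701^8192=193, 701^16384=113, 701^32768=109; 701^39923 = 701^1 * 701^2 * 701^16 * 701^32 * 701^64 * 701^128 * 701^256 * 701^512 * 701^2048 * 701^4096 * 701^32768 = 641 (mod 844); answer 641
Part 2: Y1 = 641; w = -3; remainder = value at the root: 9*(-3)^3 + 7*(-3)^2 - 1*(-3)^1 = (-243) + (63) + (3) = -177; answer -177
Part 3: Y2 = -177; c = -3; cross terms: (-33*-3 - -6*-28)=-69, (-6*1 - -15*-3)=-51, (-15*-28 - -33*1)=453; twice the area = |333| = 333; area = 333/2; answer 333/2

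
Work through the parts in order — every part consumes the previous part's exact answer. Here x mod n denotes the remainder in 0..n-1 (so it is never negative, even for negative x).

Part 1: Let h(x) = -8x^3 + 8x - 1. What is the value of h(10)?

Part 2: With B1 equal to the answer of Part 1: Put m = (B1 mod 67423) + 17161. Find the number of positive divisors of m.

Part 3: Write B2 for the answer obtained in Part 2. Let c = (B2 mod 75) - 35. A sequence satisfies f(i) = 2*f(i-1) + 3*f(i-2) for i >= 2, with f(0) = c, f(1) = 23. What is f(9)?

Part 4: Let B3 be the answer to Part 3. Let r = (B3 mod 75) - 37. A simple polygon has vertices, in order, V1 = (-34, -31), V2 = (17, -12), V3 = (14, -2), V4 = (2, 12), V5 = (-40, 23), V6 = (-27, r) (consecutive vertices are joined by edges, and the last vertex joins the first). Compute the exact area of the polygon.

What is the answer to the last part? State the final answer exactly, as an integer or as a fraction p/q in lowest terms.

3219/2

Part 1: -8*(10)^3 + 8*(10)^1 - 1 = (-8000) + (80) + (-1) = -7921; answer -7921
Part 2: B1 = -7921; m = 76663; 76663 = 31 * 2473; number of divisors = (1+1) * (1+1) = 4; answer 4
Part 3: B2 = 4; c = -31; f(2) = 2*(23) + 3*(-31) = -47; iterating: f(2)=-47, f(3)=-25, f(4)=-191, f(5)=-457, f(6)=-1487, f(7)=-4345, f(8)=-13151, f(9)=-39337; answer -39337
Part 4: B3 = -39337; r = 1; cross terms: (-34*-12 - 17*-31)=935, (17*-2 - 14*-12)=134, (14*12 - 2*-2)=172, (2*23 - -40*12)=526, (-40*1 - -27*23)=581, (-27*-31 - -34*1)=871; twice the area = |3219| = 3219; area = 3219/2; answer 3219/2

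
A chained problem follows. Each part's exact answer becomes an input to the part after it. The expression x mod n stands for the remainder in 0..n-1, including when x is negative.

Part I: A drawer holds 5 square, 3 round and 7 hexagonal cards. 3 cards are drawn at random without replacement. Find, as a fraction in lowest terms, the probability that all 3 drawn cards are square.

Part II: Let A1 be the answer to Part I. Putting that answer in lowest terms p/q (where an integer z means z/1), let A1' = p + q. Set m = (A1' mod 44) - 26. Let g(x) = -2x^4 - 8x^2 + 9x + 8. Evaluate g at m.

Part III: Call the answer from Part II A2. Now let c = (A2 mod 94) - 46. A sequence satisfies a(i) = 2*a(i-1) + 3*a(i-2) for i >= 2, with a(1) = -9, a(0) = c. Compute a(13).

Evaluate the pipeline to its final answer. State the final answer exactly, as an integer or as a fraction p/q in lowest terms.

2391471

Part I: total draws C(15,3) = 455; favorable C(5,3) = 10; P = 2/91; answer 2/91
Part II: A1 = 2/91; threaded value p + q = 93; m = -21; -2*(-21)^4 - 8*(-21)^2 + 9*(-21)^1 + 8 = (-388962) + (-3528) + (-189) + (8) = -392671; answer -392671
Part III: A2 = -392671; c = 15; a(2) = 2*(-9) + 3*(15) = 27; iterating: a(2)=27, a(3)=27, a(4)=135, a(5)=351, a(6)=1107, a(7)=3267, a(8)=9855, a(9)=29511, a(10)=88587, a(11)=265707, a(12)=797175, a(13)=2391471; answer 2391471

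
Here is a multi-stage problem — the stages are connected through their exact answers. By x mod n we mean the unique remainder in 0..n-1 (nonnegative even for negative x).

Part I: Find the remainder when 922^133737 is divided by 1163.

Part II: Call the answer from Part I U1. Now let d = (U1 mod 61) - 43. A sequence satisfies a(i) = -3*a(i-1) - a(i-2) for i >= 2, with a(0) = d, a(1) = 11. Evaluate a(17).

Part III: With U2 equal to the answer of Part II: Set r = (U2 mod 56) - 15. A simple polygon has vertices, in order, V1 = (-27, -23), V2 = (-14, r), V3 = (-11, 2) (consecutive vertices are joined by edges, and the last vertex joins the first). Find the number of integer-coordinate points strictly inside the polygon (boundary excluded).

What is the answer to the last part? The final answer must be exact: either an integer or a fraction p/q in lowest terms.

Part I: squarings mod 1163: 922^1=922, 922^2=1094, 922^4=109, 922^8=251, 922^16=199, 922^32=59, 922^64=1155, 922^128=64, 922^256=607, 922^512=941, 922^1024=438, 922^2048=1112, 922^4096=275, 922^8192=30, 922^16384=900, 922^32768=552, 922^65536=1161, 922^131072=4; 922^133737 = 922^1 * 922^8 * 922^32 * 922^64 * 922^512 * 922^2048 * 922^131072 = 1103 (mod 1163); answer 1103
Part II: U1 = 1103; d = -38; a(2) = -3*(11) - 1*(-38) = 5; iterating: a(2)=5, a(3)=-26, a(4)=73, a(5)=-193, a(6)=506, a(7)=-1325, a(8)=3469, a(9)=-9082, a(10)=23777, a(11)=-62249, a(12)=162970, a(13)=-426661, a(14)=1117013, a(15)=-2924378, a(16)=7656121, a(17)=-20043985; answer -20043985
Part III: U2 = -20043985; r = 24; cross terms: (-27*24 - -14*-23)=-970, (-14*2 - -11*24)=236, (-11*-23 - -27*2)=307; twice the area = |-427| = 427; area = 427/2; boundary points = 1 + 1 + 1 = 3; strictly interior points = area - boundary/2 + 1 = 213; answer 213

213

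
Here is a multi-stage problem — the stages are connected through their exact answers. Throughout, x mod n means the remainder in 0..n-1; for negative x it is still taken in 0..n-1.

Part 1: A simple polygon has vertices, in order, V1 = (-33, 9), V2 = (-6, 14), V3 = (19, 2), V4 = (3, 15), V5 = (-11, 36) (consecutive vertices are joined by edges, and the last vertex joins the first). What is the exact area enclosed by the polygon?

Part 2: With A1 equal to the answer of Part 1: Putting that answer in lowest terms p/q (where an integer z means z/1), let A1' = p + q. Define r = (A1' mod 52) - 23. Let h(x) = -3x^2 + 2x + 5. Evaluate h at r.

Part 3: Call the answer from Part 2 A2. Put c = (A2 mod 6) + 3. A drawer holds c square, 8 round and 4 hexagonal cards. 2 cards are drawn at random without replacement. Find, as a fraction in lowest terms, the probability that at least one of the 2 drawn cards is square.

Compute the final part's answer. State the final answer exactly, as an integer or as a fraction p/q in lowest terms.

Part 1: cross terms: (-33*14 - -6*9)=-408, (-6*2 - 19*14)=-278, (19*15 - 3*2)=279, (3*36 - -11*15)=273, (-11*9 - -33*36)=1089; twice the area = |955| = 955; area = 955/2; answer 955/2
Part 2: A1 = 955/2; threaded value p + q = 957; r = -2; -3*(-2)^2 + 2*(-2)^1 + 5 = (-12) + (-4) + (5) = -11; answer -11
Part 3: A2 = -11; c = 4; total draws C(16,2) = 120; complement C(12,2) = 66; favorable 120 - 66 = 54; P = 9/20; answer 9/20

9/20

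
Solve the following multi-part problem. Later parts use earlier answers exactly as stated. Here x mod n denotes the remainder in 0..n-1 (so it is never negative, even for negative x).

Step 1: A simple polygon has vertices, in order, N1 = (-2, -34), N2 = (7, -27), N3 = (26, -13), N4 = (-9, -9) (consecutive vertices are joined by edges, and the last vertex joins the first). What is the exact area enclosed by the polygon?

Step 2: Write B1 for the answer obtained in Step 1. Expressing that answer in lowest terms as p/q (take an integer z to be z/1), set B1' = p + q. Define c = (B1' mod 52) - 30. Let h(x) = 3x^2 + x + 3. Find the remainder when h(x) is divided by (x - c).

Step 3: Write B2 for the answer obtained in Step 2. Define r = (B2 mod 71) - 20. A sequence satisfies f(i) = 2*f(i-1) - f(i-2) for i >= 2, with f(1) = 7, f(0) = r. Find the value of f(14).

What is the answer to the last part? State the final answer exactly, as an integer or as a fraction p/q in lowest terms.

Step 1: cross terms: (-2*-27 - 7*-34)=292, (7*-13 - 26*-27)=611, (26*-9 - -9*-13)=-351, (-9*-34 - -2*-9)=288; twice the area = |840| = 840; area = 420; answer 420
Step 2: B1 = 420; threaded value p + q = 421; c = -25; remainder = value at the root: 3*(-25)^2 + 1*(-25)^1 + 3 = (1875) + (-25) + (3) = 1853; answer 1853
Step 3: B2 = 1853; r = -13; f(2) = 2*(7) - 1*(-13) = 27; iterating: f(2)=27, f(3)=47, f(4)=67, f(5)=87, f(6)=107, f(7)=127, f(8)=147, f(9)=167, f(10)=187, f(11)=207, f(12)=227, f(13)=247, f(14)=267; answer 267

267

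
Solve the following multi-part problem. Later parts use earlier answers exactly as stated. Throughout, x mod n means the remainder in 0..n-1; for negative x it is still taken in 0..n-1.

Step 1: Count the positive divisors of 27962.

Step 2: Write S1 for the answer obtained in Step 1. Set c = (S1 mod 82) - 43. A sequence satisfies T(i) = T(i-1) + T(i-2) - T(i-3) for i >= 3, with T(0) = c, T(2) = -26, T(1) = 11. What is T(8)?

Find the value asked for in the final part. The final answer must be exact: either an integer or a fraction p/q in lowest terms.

Step 1: 27962 = 2 * 11 * 31 * 41; number of divisors = (1+1) * (1+1) * (1+1) * (1+1) = 16; answer 16
Step 2: S1 = 16; c = -27; T(3) = 1*(-26) + 1*(11) - 1*(-27) = 12; iterating: T(3)=12, T(4)=-25, T(5)=13, T(6)=-24, T(7)=14, T(8)=-23; answer -23

-23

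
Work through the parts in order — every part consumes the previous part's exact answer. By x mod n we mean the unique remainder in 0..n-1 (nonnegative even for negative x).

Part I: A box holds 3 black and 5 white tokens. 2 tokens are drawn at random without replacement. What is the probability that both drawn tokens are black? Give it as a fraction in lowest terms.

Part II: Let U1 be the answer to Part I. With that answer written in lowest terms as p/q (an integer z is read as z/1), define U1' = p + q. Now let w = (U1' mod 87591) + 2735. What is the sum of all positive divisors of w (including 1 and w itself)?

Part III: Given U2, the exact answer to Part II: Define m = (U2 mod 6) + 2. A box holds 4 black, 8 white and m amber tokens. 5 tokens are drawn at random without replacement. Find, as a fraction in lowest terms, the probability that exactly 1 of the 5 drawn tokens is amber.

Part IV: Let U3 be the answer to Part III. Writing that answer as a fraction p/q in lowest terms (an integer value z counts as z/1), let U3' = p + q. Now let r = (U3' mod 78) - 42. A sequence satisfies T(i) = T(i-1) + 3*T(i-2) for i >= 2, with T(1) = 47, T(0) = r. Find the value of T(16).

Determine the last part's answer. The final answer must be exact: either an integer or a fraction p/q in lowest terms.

Part I: total draws C(8,2) = 28; favorable C(3,2) = 3; P = 3/28; answer 3/28
Part II: U1 = 3/28; threaded value p + q = 31; w = 2766; 2766 = 2 * 3 * 461; sigma = (1 + 2) * (1 + 3) * (1 + 461) = 3 * 4 * 462 = 5544; answer 5544
Part III: U2 = 5544; m = 2; total draws C(14,5) = 2002; favorable C(2,1)*C(12,4) = 990; P = 45/91; answer 45/91
Part IV: U3 = 45/91; threaded value p + q = 136; r = 16; T(2) = 1*(47) + 3*(16) = 95; iterating: T(2)=95, T(3)=236, T(4)=521, T(5)=1229, T(6)=2792, T(7)=6479, T(8)=14855, T(9)=34292, T(10)=78857, T(11)=181733, T(12)=418304, T(13)=963503, T(14)=2218415, T(15)=5108924, T(16)=11764169; answer 11764169

11764169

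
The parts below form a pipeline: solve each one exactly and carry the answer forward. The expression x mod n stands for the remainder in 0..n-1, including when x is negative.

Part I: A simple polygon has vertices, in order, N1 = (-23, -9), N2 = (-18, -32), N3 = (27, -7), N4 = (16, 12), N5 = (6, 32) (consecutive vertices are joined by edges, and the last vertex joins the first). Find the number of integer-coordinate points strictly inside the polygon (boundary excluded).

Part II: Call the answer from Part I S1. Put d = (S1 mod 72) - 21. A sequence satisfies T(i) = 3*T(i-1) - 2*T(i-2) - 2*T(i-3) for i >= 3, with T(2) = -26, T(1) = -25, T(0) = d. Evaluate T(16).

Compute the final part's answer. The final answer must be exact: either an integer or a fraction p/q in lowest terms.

-401582

Part I: cross terms: (-23*-32 - -18*-9)=574, (-18*-7 - 27*-32)=990, (27*12 - 16*-7)=436, (16*32 - 6*12)=440, (6*-9 - -23*32)=682; twice the area = |3122| = 3122; area = 1561; boundary points = 1 + 5 + 1 + 10 + 1 = 18; strictly interior points = area - boundary/2 + 1 = 1553; answer 1553
Part II: S1 = 1553; d = 20; T(3) = 3*(-26) - 2*(-25) - 2*(20) = -68; iterating: T(3)=-68, T(4)=-102, T(5)=-118, T(6)=-14, T(7)=398, T(8)=1458, T(9)=3606, T(10)=7106, T(11)=11190, T(12)=12146, T(13)=-154, T(14)=-47134, T(15)=-165386, T(16)=-401582; answer -401582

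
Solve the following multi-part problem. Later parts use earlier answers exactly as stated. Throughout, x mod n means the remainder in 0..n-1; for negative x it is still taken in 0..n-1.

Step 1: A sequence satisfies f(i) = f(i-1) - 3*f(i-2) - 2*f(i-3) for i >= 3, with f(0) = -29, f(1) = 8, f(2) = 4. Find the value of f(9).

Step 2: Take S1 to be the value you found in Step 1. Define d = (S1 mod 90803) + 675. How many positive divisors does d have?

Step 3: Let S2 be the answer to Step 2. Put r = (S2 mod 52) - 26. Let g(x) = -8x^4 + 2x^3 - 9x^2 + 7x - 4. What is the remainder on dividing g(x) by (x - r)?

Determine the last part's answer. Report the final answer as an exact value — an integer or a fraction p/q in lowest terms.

Step 1: f(3) = 1*(4) - 3*(8) - 2*(-29) = 38; iterating: f(3)=38, f(4)=10, f(5)=-112, f(6)=-218, f(7)=98, f(8)=976, f(9)=1118; answer 1118
Step 2: S1 = 1118; d = 1793; 1793 = 11 * 163; number of divisors = (1+1) * (1+1) = 4; answer 4
Step 3: S2 = 4; r = -22; remainder = value at the root: -8*(-22)^4 + 2*(-22)^3 - 9*(-22)^2 + 7*(-22)^1 - 4 = (-1874048) + (-21296) + (-4356) + (-154) + (-4) = -1899858; answer -1899858

-1899858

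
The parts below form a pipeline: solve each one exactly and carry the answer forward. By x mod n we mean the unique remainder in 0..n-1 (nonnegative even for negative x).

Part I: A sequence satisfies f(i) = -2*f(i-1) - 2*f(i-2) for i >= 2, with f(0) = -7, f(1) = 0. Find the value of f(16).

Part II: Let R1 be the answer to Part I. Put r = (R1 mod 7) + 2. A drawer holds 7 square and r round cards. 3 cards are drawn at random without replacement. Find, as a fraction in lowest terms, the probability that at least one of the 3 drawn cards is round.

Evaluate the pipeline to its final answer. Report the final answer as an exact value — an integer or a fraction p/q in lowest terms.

7/12

Part I: f(2) = -2*(0) - 2*(-7) = 14; iterating: f(2)=14, f(3)=-28, f(4)=28, f(5)=0, f(6)=-56, f(7)=112, f(8)=-112, f(9)=0, f(10)=224, f(11)=-448, f(12)=448, f(13)=0, f(14)=-896, f(15)=1792, f(16)=-1792; answer -1792
Part II: R1 = -1792; r = 2; total draws C(9,3) = 84; complement C(7,3) = 35; favorable 84 - 35 = 49; P = 7/12; answer 7/12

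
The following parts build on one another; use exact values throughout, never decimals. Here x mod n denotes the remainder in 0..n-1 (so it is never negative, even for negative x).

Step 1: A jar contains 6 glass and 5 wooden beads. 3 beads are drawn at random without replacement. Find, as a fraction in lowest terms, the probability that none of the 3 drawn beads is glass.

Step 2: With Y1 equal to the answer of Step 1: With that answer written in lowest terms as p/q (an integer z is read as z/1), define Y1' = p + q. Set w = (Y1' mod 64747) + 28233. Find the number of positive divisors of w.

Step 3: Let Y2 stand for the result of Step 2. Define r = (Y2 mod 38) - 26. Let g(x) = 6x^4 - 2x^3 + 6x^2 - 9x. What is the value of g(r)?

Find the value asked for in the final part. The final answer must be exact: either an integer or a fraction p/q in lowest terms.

Step 1: total draws C(11,3) = 165; favorable C(5,3) = 10; P = 2/33; answer 2/33
Step 2: Y1 = 2/33; threaded value p + q = 35; w = 28268; 28268 = 2^2 * 37 * 191; number of divisors = (2+1) * (1+1) * (1+1) = 12; answer 12
Step 3: Y2 = 12; r = -14; 6*(-14)^4 - 2*(-14)^3 + 6*(-14)^2 - 9*(-14)^1 = (230496) + (5488) + (1176) + (126) = 237286; answer 237286

237286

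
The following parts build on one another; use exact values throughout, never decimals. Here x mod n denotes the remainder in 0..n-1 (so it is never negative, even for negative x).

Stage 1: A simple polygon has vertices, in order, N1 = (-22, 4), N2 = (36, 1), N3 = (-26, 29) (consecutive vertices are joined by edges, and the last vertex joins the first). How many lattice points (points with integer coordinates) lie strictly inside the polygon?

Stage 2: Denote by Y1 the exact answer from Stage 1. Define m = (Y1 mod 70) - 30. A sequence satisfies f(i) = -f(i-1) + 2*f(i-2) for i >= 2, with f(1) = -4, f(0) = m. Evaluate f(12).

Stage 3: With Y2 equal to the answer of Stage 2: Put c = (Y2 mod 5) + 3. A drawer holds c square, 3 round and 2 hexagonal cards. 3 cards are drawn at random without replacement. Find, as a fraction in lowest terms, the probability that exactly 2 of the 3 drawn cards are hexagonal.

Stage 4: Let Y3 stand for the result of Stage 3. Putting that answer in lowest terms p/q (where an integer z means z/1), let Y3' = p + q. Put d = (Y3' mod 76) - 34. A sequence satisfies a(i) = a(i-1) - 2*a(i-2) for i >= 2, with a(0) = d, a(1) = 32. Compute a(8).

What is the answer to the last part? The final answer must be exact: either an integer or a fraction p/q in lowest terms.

-432

Stage 1: cross terms: (-22*1 - 36*4)=-166, (36*29 - -26*1)=1070, (-26*4 - -22*29)=534; twice the area = |1438| = 1438; area = 719; boundary points = 1 + 2 + 1 = 4; strictly interior points = area - boundary/2 + 1 = 718; answer 718
Stage 2: Y1 = 718; m = -12; f(2) = -1*(-4) + 2*(-12) = -20; iterating: f(2)=-20, f(3)=12, f(4)=-52, f(5)=76, f(6)=-180, f(7)=332, f(8)=-692, f(9)=1356, f(10)=-2740, f(11)=5452, f(12)=-10932; answer -10932
Stage 3: Y2 = -10932; c = 6; total draws C(11,3) = 165; favorable C(2,2)*C(9,1) = 9; P = 3/55; answer 3/55
Stage 4: Y3 = 3/55; threaded value p + q = 58; d = 24; a(2) = 1*(32) - 2*(24) = -16; iterating: a(2)=-16, a(3)=-80, a(4)=-48, a(5)=112, a(6)=208, a(7)=-16, a(8)=-432; answer -432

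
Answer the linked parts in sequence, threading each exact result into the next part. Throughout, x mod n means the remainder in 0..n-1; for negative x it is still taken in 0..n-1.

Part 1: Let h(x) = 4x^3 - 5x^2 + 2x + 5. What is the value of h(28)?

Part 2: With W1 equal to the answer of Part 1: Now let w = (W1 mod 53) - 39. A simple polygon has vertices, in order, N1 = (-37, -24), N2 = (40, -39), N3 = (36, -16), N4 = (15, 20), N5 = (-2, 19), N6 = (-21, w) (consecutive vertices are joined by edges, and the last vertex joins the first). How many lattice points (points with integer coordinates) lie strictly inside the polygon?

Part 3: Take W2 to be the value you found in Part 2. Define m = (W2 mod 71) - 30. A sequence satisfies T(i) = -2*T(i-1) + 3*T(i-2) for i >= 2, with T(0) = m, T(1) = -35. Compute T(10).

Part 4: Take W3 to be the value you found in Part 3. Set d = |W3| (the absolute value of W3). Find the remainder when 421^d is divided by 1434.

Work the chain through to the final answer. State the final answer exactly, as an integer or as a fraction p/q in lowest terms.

Part 1: 4*(28)^3 - 5*(28)^2 + 2*(28)^1 + 5 = (87808) + (-3920) + (56) + (5) = 83949; answer 83949
Part 2: W1 = 83949; w = 11; cross terms: (-37*-39 - 40*-24)=2403, (40*-16 - 36*-39)=764, (36*20 - 15*-16)=960, (15*19 - -2*20)=325, (-2*11 - -21*19)=377, (-21*-24 - -37*11)=911; twice the area = |5740| = 5740; area = 2870; boundary points = 1 + 1 + 3 + 1 + 1 + 1 = 8; strictly interior points = area - boundary/2 + 1 = 2867; answer 2867
Part 3: W2 = 2867; m = -3; T(2) = -2*(-35) + 3*(-3) = 61; iterating: T(2)=61, T(3)=-227, T(4)=637, T(5)=-1955, T(6)=5821, T(7)=-17507, T(8)=52477, T(9)=-157475, T(10)=472381; answer 472381
Part 4: W3 = 472381; d = 472381; squarings mod 1434: 421^1=421, 421^2=859, 421^4=805, 421^8=1291, 421^16=373, 421^32=31, 421^64=961, 421^128=25, 421^256=625, 421^512=577, 421^1024=241, 421^2048=721, 421^4096=733, 421^8192=973, 421^16384=289, 421^32768=349, 421^65536=1345, 421^131072=751, 421^262144=439; 421^472381 = 421^1 * 421^4 * 421^8 * 421^16 * 421^32 * 421^256 * 421^1024 * 421^4096 * 421^8192 * 421^65536 * 421^131072 * 421^262144 = 1057 (mod 1434); answer 1057

1057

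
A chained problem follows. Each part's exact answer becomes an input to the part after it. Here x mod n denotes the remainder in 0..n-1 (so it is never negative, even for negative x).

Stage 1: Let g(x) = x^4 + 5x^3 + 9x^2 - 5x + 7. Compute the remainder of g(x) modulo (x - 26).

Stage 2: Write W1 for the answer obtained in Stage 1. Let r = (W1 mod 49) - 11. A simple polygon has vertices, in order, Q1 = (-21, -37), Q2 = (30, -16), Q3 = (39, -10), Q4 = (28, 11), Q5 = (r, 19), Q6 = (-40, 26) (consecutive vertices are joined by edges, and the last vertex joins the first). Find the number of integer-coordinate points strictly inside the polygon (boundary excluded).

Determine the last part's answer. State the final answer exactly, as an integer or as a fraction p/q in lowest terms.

2872

Stage 1: remainder = value at the root: 1*(26)^4 + 5*(26)^3 + 9*(26)^2 - 5*(26)^1 + 7 = (456976) + (87880) + (6084) + (-130) + (7) = 550817; answer 550817
Stage 2: W1 = 550817; r = -3; cross terms: (-21*-16 - 30*-37)=1446, (30*-10 - 39*-16)=324, (39*11 - 28*-10)=709, (28*19 - -3*11)=565, (-3*26 - -40*19)=682, (-40*-37 - -21*26)=2026; twice the area = |5752| = 5752; area = 2876; boundary points = 3 + 3 + 1 + 1 + 1 + 1 = 10; strictly interior points = area - boundary/2 + 1 = 2872; answer 2872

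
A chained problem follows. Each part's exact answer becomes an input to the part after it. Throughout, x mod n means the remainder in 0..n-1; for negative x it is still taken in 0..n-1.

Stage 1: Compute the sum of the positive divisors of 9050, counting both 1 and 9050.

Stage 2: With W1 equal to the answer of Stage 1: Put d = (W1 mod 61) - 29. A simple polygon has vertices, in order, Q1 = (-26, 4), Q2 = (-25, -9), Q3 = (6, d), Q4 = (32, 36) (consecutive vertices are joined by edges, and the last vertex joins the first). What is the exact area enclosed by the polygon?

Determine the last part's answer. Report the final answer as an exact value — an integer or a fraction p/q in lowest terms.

834

Stage 1: 9050 = 2 * 5^2 * 181; sigma = (1 + 2) * (1 + 5 + 25) * (1 + 181) = 3 * 31 * 182 = 16926; answer 16926
Stage 2: W1 = 16926; d = 0; cross terms: (-26*-9 - -25*4)=334, (-25*0 - 6*-9)=54, (6*36 - 32*0)=216, (32*4 - -26*36)=1064; twice the area = |1668| = 1668; area = 834; answer 834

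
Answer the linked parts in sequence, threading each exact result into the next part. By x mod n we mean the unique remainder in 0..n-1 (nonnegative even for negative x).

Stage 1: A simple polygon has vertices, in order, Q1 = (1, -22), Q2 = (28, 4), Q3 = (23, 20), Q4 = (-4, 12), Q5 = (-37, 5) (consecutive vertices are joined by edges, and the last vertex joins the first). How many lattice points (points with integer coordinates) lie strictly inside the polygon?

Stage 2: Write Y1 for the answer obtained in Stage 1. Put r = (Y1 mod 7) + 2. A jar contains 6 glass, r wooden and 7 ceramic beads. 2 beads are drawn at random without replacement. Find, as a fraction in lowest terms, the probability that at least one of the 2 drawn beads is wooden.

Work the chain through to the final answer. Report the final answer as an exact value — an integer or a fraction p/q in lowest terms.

Stage 1: cross terms: (1*4 - 28*-22)=620, (28*20 - 23*4)=468, (23*12 - -4*20)=356, (-4*5 - -37*12)=424, (-37*-22 - 1*5)=809; twice the area = |2677| = 2677; area = 2677/2; boundary points = 1 + 1 + 1 + 1 + 1 = 5; strictly interior points = area - boundary/2 + 1 = 1337; answer 1337
Stage 2: Y1 = 1337; r = 2; total draws C(15,2) = 105; complement C(13,2) = 78; favorable 105 - 78 = 27; P = 9/35; answer 9/35

9/35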